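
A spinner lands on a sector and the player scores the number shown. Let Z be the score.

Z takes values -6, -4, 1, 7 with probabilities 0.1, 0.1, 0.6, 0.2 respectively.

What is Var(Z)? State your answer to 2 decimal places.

E[Z] = (-6)(0.1) + (-4)(0.1) + (1)(0.6) + (7)(0.2) = 1
E[Z²] = (-6)²(0.1) + (-4)²(0.1) + (1)²(0.6) + (7)²(0.2) = 15.6
Var(Z) = E[Z²] − (E[Z])² = 15.6 − (1)² = 14.6

14.60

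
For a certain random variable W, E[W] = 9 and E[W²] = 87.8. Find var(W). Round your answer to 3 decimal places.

var(W) = 87.8 − (9)² = 6.8

6.800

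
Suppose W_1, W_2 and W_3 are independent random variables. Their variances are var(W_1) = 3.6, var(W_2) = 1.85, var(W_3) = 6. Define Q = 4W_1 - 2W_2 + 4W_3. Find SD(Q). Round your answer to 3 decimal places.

By independence, var(Q) = (4)²var(W_1) + (-2)²var(W_2) + (4)²var(W_3)
= (4)²·3.6 + (-2)²·1.85 + (4)²·6 = 161
SD(Q) = √161 ≈ 12.689

12.689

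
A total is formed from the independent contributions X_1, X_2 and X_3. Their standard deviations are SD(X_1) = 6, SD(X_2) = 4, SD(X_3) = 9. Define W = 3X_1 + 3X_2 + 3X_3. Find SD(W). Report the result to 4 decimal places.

34.5977

V(X_1) = 36, V(X_2) = 16, V(X_3) = 81
By independence, V(W) = (3)²V(X_1) + (3)²V(X_2) + (3)²V(X_3)
= (3)²·36 + (3)²·16 + (3)²·81 = 1197
SD(W) = √1197 ≈ 34.5977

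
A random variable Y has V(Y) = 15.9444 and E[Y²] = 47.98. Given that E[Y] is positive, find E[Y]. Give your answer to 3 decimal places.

5.660

(E[Y])² = E[Y²] − V(Y) = 47.98 − 15.9444 = 32.0356
E[Y] = √32.0356 = 5.66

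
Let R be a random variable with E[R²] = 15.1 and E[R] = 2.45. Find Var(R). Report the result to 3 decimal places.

9.098

Var(R) = 15.1 − (2.45)² = 9.0975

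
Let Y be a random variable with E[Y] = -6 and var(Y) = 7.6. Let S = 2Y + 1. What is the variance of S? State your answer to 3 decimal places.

var(2Y + 1) = (2)²·var(Y) = 4·7.6 = 30.4

30.400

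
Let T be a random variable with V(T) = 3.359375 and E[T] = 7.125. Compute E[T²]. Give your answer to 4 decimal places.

54.1250

E[T²] = V(T) + (E[T])² = 3.359375 + (7.125)² = 54.125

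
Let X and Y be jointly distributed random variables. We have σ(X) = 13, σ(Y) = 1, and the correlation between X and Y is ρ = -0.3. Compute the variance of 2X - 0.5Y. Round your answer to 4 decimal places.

Var(X) = (13)² = 169;  Var(Y) = (1)² = 1
Cov(X,Y) = ρ·σ(X)·σ(Y) = -0.3·13·1 = -3.9
Var(2X - 0.5Y) = (2)²·Var(X) + (-0.5)²·Var(Y) + 2·(2)·(-0.5)·Cov(X,Y)
= 4·169 + 0.25·1 + -2·-3.9 = 684.05

684.0500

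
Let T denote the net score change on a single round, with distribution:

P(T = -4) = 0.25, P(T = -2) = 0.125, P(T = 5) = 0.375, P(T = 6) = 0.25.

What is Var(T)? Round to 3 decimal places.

18.359

E[T] = (-4)(0.25) + (-2)(0.125) + (5)(0.375) + (6)(0.25) = 2.125
E[T²] = (-4)²(0.25) + (-2)²(0.125) + (5)²(0.375) + (6)²(0.25) = 22.875
Var(T) = E[T²] − (E[T])² = 22.875 − (2.125)² = 18.359375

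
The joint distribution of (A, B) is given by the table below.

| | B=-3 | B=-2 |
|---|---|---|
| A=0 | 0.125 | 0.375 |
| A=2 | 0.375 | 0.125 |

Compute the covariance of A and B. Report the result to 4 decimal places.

E[A] = 1,  E[B] = -2.5
E[AB] = -2.75
Cov(A,B) = E[AB] − E[A]E[B] = -2.75 − (1)(-2.5) = -0.25

-0.2500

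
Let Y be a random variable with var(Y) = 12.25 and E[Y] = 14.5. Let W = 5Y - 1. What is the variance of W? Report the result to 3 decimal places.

306.250

var(5Y - 1) = (5)²·var(Y) = 25·12.25 = 306.25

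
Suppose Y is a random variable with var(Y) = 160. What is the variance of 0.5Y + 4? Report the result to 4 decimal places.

var(0.5Y + 4) = (0.5)²·var(Y) = 0.25·160 = 40

40.0000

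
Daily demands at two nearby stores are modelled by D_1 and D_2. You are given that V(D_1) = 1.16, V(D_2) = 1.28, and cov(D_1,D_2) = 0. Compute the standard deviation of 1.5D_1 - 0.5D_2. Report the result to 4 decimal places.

1.7117

V(1.5D_1 - 0.5D_2) = (1.5)²·V(D_1) + (-0.5)²·V(D_2) + 2·(1.5)·(-0.5)·cov(D_1,D_2)
= 2.25·1.16 + 0.25·1.28 + -1.5·0 = 2.93
σ(1.5D_1 - 0.5D_2) = √2.93 ≈ 1.7117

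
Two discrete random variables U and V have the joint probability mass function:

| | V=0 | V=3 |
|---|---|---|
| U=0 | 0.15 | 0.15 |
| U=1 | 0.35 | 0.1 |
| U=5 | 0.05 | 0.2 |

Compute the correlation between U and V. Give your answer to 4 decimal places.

E[U] = 1.7,  E[V] = 1.35
E[UV] = 3.3
cov(U,V) = E[UV] − E[U]E[V] = 3.3 − (1.7)(1.35) = 1.005
var(U) = 3.81,  var(V) = 2.2275
ρ = 1.005 / √(3.81·2.2275) ≈ 0.3450

0.3450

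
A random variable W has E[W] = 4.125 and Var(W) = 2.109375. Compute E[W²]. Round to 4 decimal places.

E[W²] = Var(W) + (E[W])² = 2.109375 + (4.125)² = 19.125

19.1250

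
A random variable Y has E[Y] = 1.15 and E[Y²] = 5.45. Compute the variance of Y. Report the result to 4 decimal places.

Var(Y) = 5.45 − (1.15)² = 4.1275

4.1275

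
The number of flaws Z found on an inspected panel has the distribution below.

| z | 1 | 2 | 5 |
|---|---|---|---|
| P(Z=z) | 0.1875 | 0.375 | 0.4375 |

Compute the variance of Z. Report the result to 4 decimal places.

2.8594

E[Z] = (1)(0.1875) + (2)(0.375) + (5)(0.4375) = 3.125
E[Z²] = (1)²(0.1875) + (2)²(0.375) + (5)²(0.4375) = 12.625
Var(Z) = E[Z²] − (E[Z])² = 12.625 − (3.125)² = 2.859375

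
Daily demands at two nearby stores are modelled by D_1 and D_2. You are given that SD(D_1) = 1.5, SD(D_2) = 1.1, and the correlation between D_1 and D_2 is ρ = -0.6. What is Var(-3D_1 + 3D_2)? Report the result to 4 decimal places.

Var(D_1) = (1.5)² = 2.25;  Var(D_2) = (1.1)² = 1.21
cov(D_1,D_2) = ρ·SD(D_1)·SD(D_2) = -0.6·1.5·1.1 = -0.99
Var(-3D_1 + 3D_2) = (-3)²·Var(D_1) + (3)²·Var(D_2) + 2·(-3)·(3)·cov(D_1,D_2)
= 9·2.25 + 9·1.21 + -18·-0.99 = 48.96

48.9600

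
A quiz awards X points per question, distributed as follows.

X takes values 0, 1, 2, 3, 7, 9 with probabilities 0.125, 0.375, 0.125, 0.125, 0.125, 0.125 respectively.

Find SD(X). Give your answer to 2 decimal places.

E[X] = (0)(0.125) + (1)(0.375) + (2)(0.125) + (3)(0.125) + (7)(0.125) + (9)(0.125) = 3
E[X²] = (0)²(0.125) + (1)²(0.375) + (2)²(0.125) + (3)²(0.125) + (7)²(0.125) + (9)²(0.125) = 18.25
Var(X) = E[X²] − (E[X])² = 18.25 − (3)² = 9.25
SD(X) = √9.25 ≈ 3.04

3.04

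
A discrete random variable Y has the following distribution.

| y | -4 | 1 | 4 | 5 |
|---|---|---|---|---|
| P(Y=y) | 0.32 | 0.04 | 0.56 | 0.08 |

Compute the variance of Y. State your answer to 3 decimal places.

14.160

E[Y] = (-4)(0.32) + (1)(0.04) + (4)(0.56) + (5)(0.08) = 1.4
E[Y²] = (-4)²(0.32) + (1)²(0.04) + (4)²(0.56) + (5)²(0.08) = 16.12
V(Y) = E[Y²] − (E[Y])² = 16.12 − (1.4)² = 14.16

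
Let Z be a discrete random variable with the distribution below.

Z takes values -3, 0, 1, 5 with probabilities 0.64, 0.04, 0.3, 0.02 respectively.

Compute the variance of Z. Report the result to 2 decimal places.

4.25

E[Z] = (-3)(0.64) + (0)(0.04) + (1)(0.3) + (5)(0.02) = -1.52
E[Z²] = (-3)²(0.64) + (0)²(0.04) + (1)²(0.3) + (5)²(0.02) = 6.56
Var(Z) = E[Z²] − (E[Z])² = 6.56 − (-1.52)² = 4.2496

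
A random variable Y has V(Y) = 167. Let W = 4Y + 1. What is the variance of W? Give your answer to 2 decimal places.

V(4Y + 1) = (4)²·V(Y) = 16·167 = 2672

2672.00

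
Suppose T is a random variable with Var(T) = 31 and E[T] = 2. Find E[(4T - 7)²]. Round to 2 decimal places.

E[4T - 7] = 4·2 − 7 = 1
Var(4T - 7) = (4)²·31 = 496
E[(4T - 7)²] = Var((4T - 7)) + (E[(4T - 7)])² = 496 + (1)² = 497

497.00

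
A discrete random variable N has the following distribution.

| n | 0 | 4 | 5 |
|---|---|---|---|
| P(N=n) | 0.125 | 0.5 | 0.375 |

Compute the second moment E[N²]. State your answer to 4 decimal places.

E[N²] = (0)²(0.125) + (4)²(0.5) + (5)²(0.375) = 17.375

17.3750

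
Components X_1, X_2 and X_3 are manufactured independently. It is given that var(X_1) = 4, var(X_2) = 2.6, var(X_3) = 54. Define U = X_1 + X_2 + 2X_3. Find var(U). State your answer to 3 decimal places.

222.600

By independence, var(U) = (1)²var(X_1) + (1)²var(X_2) + (2)²var(X_3)
= (1)²·4 + (1)²·2.6 + (2)²·54 = 222.6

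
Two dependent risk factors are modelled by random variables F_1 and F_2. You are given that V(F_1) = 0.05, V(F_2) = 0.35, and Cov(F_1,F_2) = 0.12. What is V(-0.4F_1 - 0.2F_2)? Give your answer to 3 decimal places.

0.041

V(-0.4F_1 - 0.2F_2) = (-0.4)²·V(F_1) + (-0.2)²·V(F_2) + 2·(-0.4)·(-0.2)·Cov(F_1,F_2)
= 0.16·0.05 + 0.04·0.35 + 0.16·0.12 = 0.0412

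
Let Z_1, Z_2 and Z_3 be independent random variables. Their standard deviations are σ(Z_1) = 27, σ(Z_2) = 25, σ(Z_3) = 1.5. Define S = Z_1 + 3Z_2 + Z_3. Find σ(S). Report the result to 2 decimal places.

79.73

var(Z_1) = 729, var(Z_2) = 625, var(Z_3) = 2.25
By independence, var(S) = (1)²var(Z_1) + (3)²var(Z_2) + (1)²var(Z_3)
= (1)²·729 + (3)²·625 + (1)²·2.25 = 6356.25
σ(S) = √6356.25 ≈ 79.73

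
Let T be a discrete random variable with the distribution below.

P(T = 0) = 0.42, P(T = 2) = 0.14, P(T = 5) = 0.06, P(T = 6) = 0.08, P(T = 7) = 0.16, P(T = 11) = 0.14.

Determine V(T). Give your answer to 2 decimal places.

15.88

E[T] = (0)(0.42) + (2)(0.14) + (5)(0.06) + (6)(0.08) + (7)(0.16) + (11)(0.14) = 3.72
E[T²] = (0)²(0.42) + (2)²(0.14) + (5)²(0.06) + (6)²(0.08) + (7)²(0.16) + (11)²(0.14) = 29.72
V(T) = E[T²] − (E[T])² = 29.72 − (3.72)² = 15.8816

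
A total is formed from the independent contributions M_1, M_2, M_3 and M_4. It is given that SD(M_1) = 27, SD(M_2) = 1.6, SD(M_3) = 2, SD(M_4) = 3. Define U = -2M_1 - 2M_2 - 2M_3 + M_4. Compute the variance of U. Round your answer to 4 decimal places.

2951.2400

V(M_1) = 729, V(M_2) = 2.56, V(M_3) = 4, V(M_4) = 9
By independence, V(U) = (-2)²V(M_1) + (-2)²V(M_2) + (-2)²V(M_3) + (1)²V(M_4)
= (-2)²·729 + (-2)²·2.56 + (-2)²·4 + (1)²·9 = 2951.24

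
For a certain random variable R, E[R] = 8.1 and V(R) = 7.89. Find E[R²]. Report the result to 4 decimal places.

73.5000

E[R²] = V(R) + (E[R])² = 7.89 + (8.1)² = 73.5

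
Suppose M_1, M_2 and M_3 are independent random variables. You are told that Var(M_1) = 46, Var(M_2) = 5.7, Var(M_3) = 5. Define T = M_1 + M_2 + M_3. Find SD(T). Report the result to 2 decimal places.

7.53

By independence, Var(T) = (1)²Var(M_1) + (1)²Var(M_2) + (1)²Var(M_3)
= (1)²·46 + (1)²·5.7 + (1)²·5 = 56.7
SD(T) = √56.7 ≈ 7.53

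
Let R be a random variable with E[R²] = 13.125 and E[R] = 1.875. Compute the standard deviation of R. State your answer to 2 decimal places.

Var(R) = 13.125 − (1.875)² = 9.609375
SD(R) = √9.609375 ≈ 3.10

3.10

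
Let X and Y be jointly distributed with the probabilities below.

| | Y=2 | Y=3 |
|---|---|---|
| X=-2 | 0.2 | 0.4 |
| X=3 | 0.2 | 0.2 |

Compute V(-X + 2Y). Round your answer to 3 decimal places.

E[X] = 0,  E[Y] = 2.6,  E[XY] = -0.2
V(X) = 6 − (0)² = 6;  V(Y) = 7 − (2.6)² = 0.24
Cov(X,Y) = -0.2 − (0)(2.6) = -0.2
V(-X + 2Y) = (-1)²·6 + (2)²·0.24 + 2·(-1)·(2)·-0.2 = 7.76

7.760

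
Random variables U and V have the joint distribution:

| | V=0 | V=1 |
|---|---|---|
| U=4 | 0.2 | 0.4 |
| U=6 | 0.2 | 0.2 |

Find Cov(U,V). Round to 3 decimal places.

-0.080

E[U] = 4.8,  E[V] = 0.6
E[UV] = 2.8
Cov(U,V) = E[UV] − E[U]E[V] = 2.8 − (4.8)(0.6) = -0.08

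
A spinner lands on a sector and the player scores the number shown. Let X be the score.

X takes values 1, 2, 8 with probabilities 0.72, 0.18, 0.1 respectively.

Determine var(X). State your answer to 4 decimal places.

4.3056

E[X] = (1)(0.72) + (2)(0.18) + (8)(0.1) = 1.88
E[X²] = (1)²(0.72) + (2)²(0.18) + (8)²(0.1) = 7.84
var(X) = E[X²] − (E[X])² = 7.84 − (1.88)² = 4.3056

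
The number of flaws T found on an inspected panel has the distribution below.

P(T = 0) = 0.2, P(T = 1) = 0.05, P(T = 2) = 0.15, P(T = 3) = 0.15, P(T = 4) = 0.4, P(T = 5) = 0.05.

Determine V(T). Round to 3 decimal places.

E[T] = (0)(0.2) + (1)(0.05) + (2)(0.15) + (3)(0.15) + (4)(0.4) + (5)(0.05) = 2.65
E[T²] = (0)²(0.2) + (1)²(0.05) + (2)²(0.15) + (3)²(0.15) + (4)²(0.4) + (5)²(0.05) = 9.65
V(T) = E[T²] − (E[T])² = 9.65 − (2.65)² = 2.6275

2.628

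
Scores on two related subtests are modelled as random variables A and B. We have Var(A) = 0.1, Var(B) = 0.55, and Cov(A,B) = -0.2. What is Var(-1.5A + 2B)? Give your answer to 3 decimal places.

Var(-1.5A + 2B) = (-1.5)²·Var(A) + (2)²·Var(B) + 2·(-1.5)·(2)·Cov(A,B)
= 2.25·0.1 + 4·0.55 + -6·-0.2 = 3.625

3.625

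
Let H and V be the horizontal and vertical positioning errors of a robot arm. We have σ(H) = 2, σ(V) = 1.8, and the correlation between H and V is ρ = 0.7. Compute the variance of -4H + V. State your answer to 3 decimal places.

Var(H) = (2)² = 4;  Var(V) = (1.8)² = 3.24
Cov(H,V) = ρ·σ(H)·σ(V) = 0.7·2·1.8 = 2.52
Var(-4H + V) = (-4)²·Var(H) + (1)²·Var(V) + 2·(-4)·(1)·Cov(H,V)
= 16·4 + 1·3.24 + -8·2.52 = 47.08

47.080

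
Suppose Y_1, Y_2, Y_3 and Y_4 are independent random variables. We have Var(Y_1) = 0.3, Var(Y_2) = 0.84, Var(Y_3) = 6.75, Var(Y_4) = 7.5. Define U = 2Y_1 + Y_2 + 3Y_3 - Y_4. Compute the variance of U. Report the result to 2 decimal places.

By independence, Var(U) = (2)²Var(Y_1) + (1)²Var(Y_2) + (3)²Var(Y_3) + (-1)²Var(Y_4)
= (2)²·0.3 + (1)²·0.84 + (3)²·6.75 + (-1)²·7.5 = 70.29

70.29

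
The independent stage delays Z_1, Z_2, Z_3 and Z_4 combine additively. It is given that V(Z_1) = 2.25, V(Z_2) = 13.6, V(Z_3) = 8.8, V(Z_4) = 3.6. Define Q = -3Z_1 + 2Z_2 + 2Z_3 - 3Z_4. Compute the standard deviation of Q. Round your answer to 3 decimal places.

11.927

By independence, V(Q) = (-3)²V(Z_1) + (2)²V(Z_2) + (2)²V(Z_3) + (-3)²V(Z_4)
= (-3)²·2.25 + (2)²·13.6 + (2)²·8.8 + (-3)²·3.6 = 142.25
sd(Q) = √142.25 ≈ 11.927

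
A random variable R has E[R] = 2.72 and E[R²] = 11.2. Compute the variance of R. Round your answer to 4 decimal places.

3.8016

V(R) = 11.2 − (2.72)² = 3.8016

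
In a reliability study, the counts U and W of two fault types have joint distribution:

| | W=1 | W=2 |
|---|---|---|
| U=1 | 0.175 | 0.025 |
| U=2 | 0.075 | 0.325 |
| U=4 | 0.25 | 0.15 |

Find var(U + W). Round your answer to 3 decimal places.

E[U] = 2.6,  E[W] = 1.5,  E[UW] = 3.875
var(U) = 8.2 − (2.6)² = 1.44;  var(W) = 2.5 − (1.5)² = 0.25
Cov(U,W) = 3.875 − (2.6)(1.5) = -0.025
var(U + W) = (1)²·1.44 + (1)²·0.25 + 2·(1)·(1)·-0.025 = 1.64

1.640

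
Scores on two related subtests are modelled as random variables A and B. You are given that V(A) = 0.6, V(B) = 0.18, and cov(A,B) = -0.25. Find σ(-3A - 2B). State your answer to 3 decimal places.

V(-3A - 2B) = (-3)²·V(A) + (-2)²·V(B) + 2·(-3)·(-2)·cov(A,B)
= 9·0.6 + 4·0.18 + 12·-0.25 = 3.12
σ(-3A - 2B) = √3.12 ≈ 1.766

1.766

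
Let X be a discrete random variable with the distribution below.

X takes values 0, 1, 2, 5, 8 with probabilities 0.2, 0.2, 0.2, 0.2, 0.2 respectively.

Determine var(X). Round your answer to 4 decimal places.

E[X] = (0)(0.2) + (1)(0.2) + (2)(0.2) + (5)(0.2) + (8)(0.2) = 3.2
E[X²] = (0)²(0.2) + (1)²(0.2) + (2)²(0.2) + (5)²(0.2) + (8)²(0.2) = 18.8
var(X) = E[X²] − (E[X])² = 18.8 − (3.2)² = 8.56

8.5600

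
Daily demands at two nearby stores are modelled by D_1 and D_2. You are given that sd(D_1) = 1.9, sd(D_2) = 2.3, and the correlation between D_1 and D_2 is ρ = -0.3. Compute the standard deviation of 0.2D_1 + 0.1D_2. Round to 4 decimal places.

0.3806

Var(D_1) = (1.9)² = 3.61;  Var(D_2) = (2.3)² = 5.29
Cov(D_1,D_2) = ρ·sd(D_1)·sd(D_2) = -0.3·1.9·2.3 = -1.311
Var(0.2D_1 + 0.1D_2) = (0.2)²·Var(D_1) + (0.1)²·Var(D_2) + 2·(0.2)·(0.1)·Cov(D_1,D_2)
= 0.04·3.61 + 0.01·5.29 + 0.04·-1.311 = 0.14486
sd(0.2D_1 + 0.1D_2) = √0.14486 ≈ 0.3806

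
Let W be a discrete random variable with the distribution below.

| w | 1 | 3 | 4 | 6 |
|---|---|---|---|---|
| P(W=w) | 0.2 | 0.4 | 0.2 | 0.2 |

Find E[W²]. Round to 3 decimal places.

14.200

E[W²] = (1)²(0.2) + (3)²(0.4) + (4)²(0.2) + (6)²(0.2) = 14.2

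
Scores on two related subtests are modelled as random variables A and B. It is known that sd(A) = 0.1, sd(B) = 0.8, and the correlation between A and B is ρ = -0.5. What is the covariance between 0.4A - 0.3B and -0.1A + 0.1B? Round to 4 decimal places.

-0.0224

Var(A) = (0.1)² = 0.01;  Var(B) = (0.8)² = 0.64
cov(A,B) = ρ·sd(A)·sd(B) = -0.5·0.1·0.8 = -0.04
cov(0.4A - 0.3B, -0.1A + 0.1B) = (0.4)(-0.1)Var(A) + (-0.3)(0.1)Var(B) + [(0.4)(0.1) + (-0.3)(-0.1)]cov(A,B)
= -0.04·0.01 + -0.03·0.64 + 0.07·-0.04 = -0.0224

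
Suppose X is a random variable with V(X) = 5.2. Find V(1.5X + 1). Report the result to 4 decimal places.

V(1.5X + 1) = (1.5)²·V(X) = 2.25·5.2 = 11.7

11.7000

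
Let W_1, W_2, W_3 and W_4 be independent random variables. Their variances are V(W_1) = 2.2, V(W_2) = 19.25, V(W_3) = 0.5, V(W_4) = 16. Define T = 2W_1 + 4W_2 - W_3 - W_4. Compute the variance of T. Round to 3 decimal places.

333.300

By independence, V(T) = (2)²V(W_1) + (4)²V(W_2) + (-1)²V(W_3) + (-1)²V(W_4)
= (2)²·2.2 + (4)²·19.25 + (-1)²·0.5 + (-1)²·16 = 333.3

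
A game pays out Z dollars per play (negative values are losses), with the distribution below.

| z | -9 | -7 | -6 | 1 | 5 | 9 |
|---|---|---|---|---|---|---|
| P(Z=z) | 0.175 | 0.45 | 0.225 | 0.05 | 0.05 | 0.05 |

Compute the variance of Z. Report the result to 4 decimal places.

21.3194

E[Z] = (-9)(0.175) + (-7)(0.45) + (-6)(0.225) + (1)(0.05) + (5)(0.05) + (9)(0.05) = -5.325
E[Z²] = (-9)²(0.175) + (-7)²(0.45) + (-6)²(0.225) + (1)²(0.05) + (5)²(0.05) + (9)²(0.05) = 49.675
Var(Z) = E[Z²] − (E[Z])² = 49.675 − (-5.325)² = 21.319375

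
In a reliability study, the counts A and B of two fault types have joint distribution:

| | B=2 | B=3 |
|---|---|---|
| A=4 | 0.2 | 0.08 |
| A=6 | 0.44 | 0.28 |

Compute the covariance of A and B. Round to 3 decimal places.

0.042

E[A] = 5.44,  E[B] = 2.36
E[AB] = 12.88
cov(A,B) = E[AB] − E[A]E[B] = 12.88 − (5.44)(2.36) = 0.0416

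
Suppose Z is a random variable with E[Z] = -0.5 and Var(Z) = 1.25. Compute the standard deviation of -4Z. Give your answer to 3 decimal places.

4.472

Var(-4Z) = (-4)²·1.25 = 20
SD(-4Z) = √20 ≈ 4.472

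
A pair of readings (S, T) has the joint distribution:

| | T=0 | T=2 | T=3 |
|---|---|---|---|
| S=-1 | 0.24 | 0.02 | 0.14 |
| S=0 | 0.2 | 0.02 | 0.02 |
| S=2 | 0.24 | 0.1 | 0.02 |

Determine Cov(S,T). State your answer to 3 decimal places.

E[S] = 0.32,  E[T] = 0.82
E[ST] = 0.06
Cov(S,T) = E[ST] − E[S]E[T] = 0.06 − (0.32)(0.82) = -0.2024

-0.202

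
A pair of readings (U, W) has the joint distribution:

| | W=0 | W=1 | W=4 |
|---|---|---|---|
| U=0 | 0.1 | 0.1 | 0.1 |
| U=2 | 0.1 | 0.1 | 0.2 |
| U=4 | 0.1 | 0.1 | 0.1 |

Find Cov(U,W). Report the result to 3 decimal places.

E[U] = 2,  E[W] = 1.9
E[UW] = 3.8
Cov(U,W) = E[UW] − E[U]E[W] = 3.8 − (2)(1.9) = 0

0.000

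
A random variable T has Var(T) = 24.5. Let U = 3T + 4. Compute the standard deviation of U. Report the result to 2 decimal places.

14.85

Var(3T + 4) = (3)²·24.5 = 220.5
SD(U) = √220.5 ≈ 14.85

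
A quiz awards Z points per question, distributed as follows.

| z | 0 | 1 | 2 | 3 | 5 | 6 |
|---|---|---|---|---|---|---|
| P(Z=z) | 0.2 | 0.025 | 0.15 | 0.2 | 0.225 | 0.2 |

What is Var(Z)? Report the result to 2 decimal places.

4.69

E[Z] = (0)(0.2) + (1)(0.025) + (2)(0.15) + (3)(0.2) + (5)(0.225) + (6)(0.2) = 3.25
E[Z²] = (0)²(0.2) + (1)²(0.025) + (2)²(0.15) + (3)²(0.2) + (5)²(0.225) + (6)²(0.2) = 15.25
Var(Z) = E[Z²] − (E[Z])² = 15.25 − (3.25)² = 4.6875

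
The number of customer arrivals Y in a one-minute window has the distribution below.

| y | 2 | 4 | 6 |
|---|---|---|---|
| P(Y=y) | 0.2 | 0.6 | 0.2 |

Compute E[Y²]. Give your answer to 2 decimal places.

E[Y²] = (2)²(0.2) + (4)²(0.6) + (6)²(0.2) = 17.6

17.60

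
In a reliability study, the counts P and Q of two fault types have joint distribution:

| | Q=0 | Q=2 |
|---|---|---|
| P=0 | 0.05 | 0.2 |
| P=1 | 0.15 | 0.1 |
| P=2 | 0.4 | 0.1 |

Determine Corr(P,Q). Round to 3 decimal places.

E[P] = 1.25,  E[Q] = 0.8
E[PQ] = 0.6
cov(P,Q) = E[PQ] − E[P]E[Q] = 0.6 − (1.25)(0.8) = -0.4
V(P) = 0.6875,  V(Q) = 0.96
ρ = -0.4 / √(0.6875·0.96) ≈ -0.492

-0.492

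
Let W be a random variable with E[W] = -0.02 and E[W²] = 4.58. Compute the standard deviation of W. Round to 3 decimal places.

2.140

var(W) = 4.58 − (-0.02)² = 4.5796
SD(W) = √4.5796 ≈ 2.140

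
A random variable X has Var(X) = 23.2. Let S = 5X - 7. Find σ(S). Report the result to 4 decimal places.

24.0832

Var(5X - 7) = (5)²·23.2 = 580
σ(S) = √580 ≈ 24.0832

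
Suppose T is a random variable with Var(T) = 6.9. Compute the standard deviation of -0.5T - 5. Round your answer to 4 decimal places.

Var(-0.5T - 5) = (-0.5)²·6.9 = 1.725
SD(-0.5T - 5) = √1.725 ≈ 1.3134

1.3134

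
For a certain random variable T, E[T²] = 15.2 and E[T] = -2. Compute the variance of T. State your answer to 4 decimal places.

11.2000

Var(T) = 15.2 − (-2)² = 11.2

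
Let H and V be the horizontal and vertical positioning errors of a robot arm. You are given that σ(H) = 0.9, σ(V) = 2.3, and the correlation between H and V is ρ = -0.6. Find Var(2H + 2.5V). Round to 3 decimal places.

Var(H) = (0.9)² = 0.81;  Var(V) = (2.3)² = 5.29
Cov(H,V) = ρ·σ(H)·σ(V) = -0.6·0.9·2.3 = -1.242
Var(2H + 2.5V) = (2)²·Var(H) + (2.5)²·Var(V) + 2·(2)·(2.5)·Cov(H,V)
= 4·0.81 + 6.25·5.29 + 10·-1.242 = 23.8825

23.883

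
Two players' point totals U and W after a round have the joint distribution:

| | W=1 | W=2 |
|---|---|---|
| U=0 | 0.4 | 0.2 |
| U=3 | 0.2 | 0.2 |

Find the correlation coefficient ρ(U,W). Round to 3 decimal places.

E[U] = 1.2,  E[W] = 1.4
E[UW] = 1.8
Cov(U,W) = E[UW] − E[U]E[W] = 1.8 − (1.2)(1.4) = 0.12
V(U) = 2.16,  V(W) = 0.24
ρ = 0.12 / √(2.16·0.24) ≈ 0.167

0.167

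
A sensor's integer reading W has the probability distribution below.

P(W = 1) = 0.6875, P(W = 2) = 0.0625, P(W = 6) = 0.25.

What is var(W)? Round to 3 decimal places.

4.590

E[W] = (1)(0.6875) + (2)(0.0625) + (6)(0.25) = 2.3125
E[W²] = (1)²(0.6875) + (2)²(0.0625) + (6)²(0.25) = 9.9375
var(W) = E[W²] − (E[W])² = 9.9375 − (2.3125)² = 4.58984375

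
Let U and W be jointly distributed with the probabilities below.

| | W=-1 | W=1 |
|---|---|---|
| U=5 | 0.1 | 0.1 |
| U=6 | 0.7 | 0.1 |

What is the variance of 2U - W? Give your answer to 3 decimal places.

E[U] = 5.8,  E[W] = -0.6,  E[UW] = -3.6
Var(U) = 33.8 − (5.8)² = 0.16;  Var(W) = 1 − (-0.6)² = 0.64
Cov(U,W) = -3.6 − (5.8)(-0.6) = -0.12
Var(2U - W) = (2)²·0.16 + (-1)²·0.64 + 2·(2)·(-1)·-0.12 = 1.76

1.760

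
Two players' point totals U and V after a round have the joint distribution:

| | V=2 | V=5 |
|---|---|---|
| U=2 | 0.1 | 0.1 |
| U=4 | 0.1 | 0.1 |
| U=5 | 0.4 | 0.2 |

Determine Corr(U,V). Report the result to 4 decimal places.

E[U] = 4.2,  E[V] = 3.2
E[UV] = 13.2
Cov(U,V) = E[UV] − E[U]E[V] = 13.2 − (4.2)(3.2) = -0.24
var(U) = 1.36,  var(V) = 2.16
ρ = -0.24 / √(1.36·2.16) ≈ -0.1400

-0.1400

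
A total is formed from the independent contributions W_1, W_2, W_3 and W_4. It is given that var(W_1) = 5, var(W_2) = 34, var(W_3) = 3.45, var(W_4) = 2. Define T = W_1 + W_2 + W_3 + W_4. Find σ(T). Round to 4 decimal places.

By independence, var(T) = (1)²var(W_1) + (1)²var(W_2) + (1)²var(W_3) + (1)²var(W_4)
= (1)²·5 + (1)²·34 + (1)²·3.45 + (1)²·2 = 44.45
σ(T) = √44.45 ≈ 6.6671

6.6671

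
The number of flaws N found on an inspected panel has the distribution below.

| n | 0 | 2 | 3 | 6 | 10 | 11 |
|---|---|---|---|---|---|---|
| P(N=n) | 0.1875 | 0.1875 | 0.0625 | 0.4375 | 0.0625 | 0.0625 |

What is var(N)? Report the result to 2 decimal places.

E[N] = (0)(0.1875) + (2)(0.1875) + (3)(0.0625) + (6)(0.4375) + (10)(0.0625) + (11)(0.0625) = 4.5
E[N²] = (0)²(0.1875) + (2)²(0.1875) + (3)²(0.0625) + (6)²(0.4375) + (10)²(0.0625) + (11)²(0.0625) = 30.875
var(N) = E[N²] − (E[N])² = 30.875 − (4.5)² = 10.625

10.63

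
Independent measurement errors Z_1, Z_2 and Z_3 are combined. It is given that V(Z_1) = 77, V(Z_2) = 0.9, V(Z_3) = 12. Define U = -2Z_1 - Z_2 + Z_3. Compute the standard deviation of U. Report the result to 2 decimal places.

By independence, V(U) = (-2)²V(Z_1) + (-1)²V(Z_2) + (1)²V(Z_3)
= (-2)²·77 + (-1)²·0.9 + (1)²·12 = 320.9
SD(U) = √320.9 ≈ 17.91

17.91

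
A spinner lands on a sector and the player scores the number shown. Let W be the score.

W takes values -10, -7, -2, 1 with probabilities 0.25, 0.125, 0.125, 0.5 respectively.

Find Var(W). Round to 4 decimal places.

22.3594

E[W] = (-10)(0.25) + (-7)(0.125) + (-2)(0.125) + (1)(0.5) = -3.125
E[W²] = (-10)²(0.25) + (-7)²(0.125) + (-2)²(0.125) + (1)²(0.5) = 32.125
Var(W) = E[W²] − (E[W])² = 32.125 − (-3.125)² = 22.359375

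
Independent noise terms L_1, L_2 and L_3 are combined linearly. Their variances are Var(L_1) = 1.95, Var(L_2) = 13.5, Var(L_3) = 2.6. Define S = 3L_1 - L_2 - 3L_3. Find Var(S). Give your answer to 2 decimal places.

By independence, Var(S) = (3)²Var(L_1) + (-1)²Var(L_2) + (-3)²Var(L_3)
= (3)²·1.95 + (-1)²·13.5 + (-3)²·2.6 = 54.45

54.45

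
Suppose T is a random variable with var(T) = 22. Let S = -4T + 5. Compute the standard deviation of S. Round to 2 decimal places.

18.76

var(-4T + 5) = (-4)²·22 = 352
SD(S) = √352 ≈ 18.76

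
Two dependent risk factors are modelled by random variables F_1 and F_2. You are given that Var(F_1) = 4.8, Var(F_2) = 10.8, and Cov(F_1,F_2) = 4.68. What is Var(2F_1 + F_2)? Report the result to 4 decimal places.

48.7200

Var(2F_1 + F_2) = (2)²·Var(F_1) + (1)²·Var(F_2) + 2·(2)·(1)·Cov(F_1,F_2)
= 4·4.8 + 1·10.8 + 4·4.68 = 48.72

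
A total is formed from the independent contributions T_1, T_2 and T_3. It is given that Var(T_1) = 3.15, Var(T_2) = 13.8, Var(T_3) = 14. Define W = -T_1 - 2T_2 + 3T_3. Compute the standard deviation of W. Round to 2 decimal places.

By independence, Var(W) = (-1)²Var(T_1) + (-2)²Var(T_2) + (3)²Var(T_3)
= (-1)²·3.15 + (-2)²·13.8 + (3)²·14 = 184.35
SD(W) = √184.35 ≈ 13.58

13.58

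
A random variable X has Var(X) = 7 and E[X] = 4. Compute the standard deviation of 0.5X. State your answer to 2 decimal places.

1.32

Var(0.5X) = (0.5)²·7 = 1.75
σ(0.5X) = √1.75 ≈ 1.32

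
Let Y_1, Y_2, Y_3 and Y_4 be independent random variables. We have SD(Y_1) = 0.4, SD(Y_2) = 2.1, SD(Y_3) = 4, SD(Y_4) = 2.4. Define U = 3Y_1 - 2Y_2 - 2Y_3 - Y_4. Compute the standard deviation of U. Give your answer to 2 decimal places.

var(Y_1) = 0.16, var(Y_2) = 4.41, var(Y_3) = 16, var(Y_4) = 5.76
By independence, var(U) = (3)²var(Y_1) + (-2)²var(Y_2) + (-2)²var(Y_3) + (-1)²var(Y_4)
= (3)²·0.16 + (-2)²·4.41 + (-2)²·16 + (-1)²·5.76 = 88.84
SD(U) = √88.84 ≈ 9.43

9.43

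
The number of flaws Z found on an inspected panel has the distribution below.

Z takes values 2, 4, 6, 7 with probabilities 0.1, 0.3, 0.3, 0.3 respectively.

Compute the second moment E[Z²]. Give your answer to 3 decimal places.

E[Z²] = (2)²(0.1) + (4)²(0.3) + (6)²(0.3) + (7)²(0.3) = 30.7

30.700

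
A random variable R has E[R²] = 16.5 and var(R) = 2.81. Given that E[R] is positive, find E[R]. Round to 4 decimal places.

(E[R])² = E[R²] − var(R) = 16.5 − 2.81 = 13.69
E[R] = √13.69 = 3.7

3.7000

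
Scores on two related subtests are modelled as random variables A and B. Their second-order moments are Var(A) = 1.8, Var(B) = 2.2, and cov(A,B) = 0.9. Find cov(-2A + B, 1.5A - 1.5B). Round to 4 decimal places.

-4.6500

cov(-2A + B, 1.5A - 1.5B) = (-2)(1.5)Var(A) + (1)(-1.5)Var(B) + [(-2)(-1.5) + (1)(1.5)]cov(A,B)
= -3·1.8 + -1.5·2.2 + 4.5·0.9 = -4.65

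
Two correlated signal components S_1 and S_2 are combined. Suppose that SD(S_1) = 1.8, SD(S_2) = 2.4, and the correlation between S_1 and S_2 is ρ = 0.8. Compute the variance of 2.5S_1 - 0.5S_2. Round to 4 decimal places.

13.0500

V(S_1) = (1.8)² = 3.24;  V(S_2) = (2.4)² = 5.76
cov(S_1,S_2) = ρ·SD(S_1)·SD(S_2) = 0.8·1.8·2.4 = 3.456
V(2.5S_1 - 0.5S_2) = (2.5)²·V(S_1) + (-0.5)²·V(S_2) + 2·(2.5)·(-0.5)·cov(S_1,S_2)
= 6.25·3.24 + 0.25·5.76 + -2.5·3.456 = 13.05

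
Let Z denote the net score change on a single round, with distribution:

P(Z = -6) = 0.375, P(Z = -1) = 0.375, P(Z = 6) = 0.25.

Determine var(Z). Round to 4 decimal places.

21.6094

E[Z] = (-6)(0.375) + (-1)(0.375) + (6)(0.25) = -1.125
E[Z²] = (-6)²(0.375) + (-1)²(0.375) + (6)²(0.25) = 22.875
var(Z) = E[Z²] − (E[Z])² = 22.875 − (-1.125)² = 21.609375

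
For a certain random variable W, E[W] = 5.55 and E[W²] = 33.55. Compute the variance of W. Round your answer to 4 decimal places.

2.7475

V(W) = 33.55 − (5.55)² = 2.7475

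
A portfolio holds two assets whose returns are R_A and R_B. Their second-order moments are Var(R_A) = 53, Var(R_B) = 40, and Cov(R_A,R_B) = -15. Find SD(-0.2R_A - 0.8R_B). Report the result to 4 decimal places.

4.7875

Var(-0.2R_A - 0.8R_B) = (-0.2)²·Var(R_A) + (-0.8)²·Var(R_B) + 2·(-0.2)·(-0.8)·Cov(R_A,R_B)
= 0.04·53 + 0.64·40 + 0.32·-15 = 22.92
SD(-0.2R_A - 0.8R_B) = √22.92 ≈ 4.7875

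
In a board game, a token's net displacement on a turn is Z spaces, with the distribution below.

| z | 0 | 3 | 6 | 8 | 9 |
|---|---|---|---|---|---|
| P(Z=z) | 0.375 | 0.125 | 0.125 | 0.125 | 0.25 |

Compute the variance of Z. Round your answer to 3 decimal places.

E[Z] = (0)(0.375) + (3)(0.125) + (6)(0.125) + (8)(0.125) + (9)(0.25) = 4.375
E[Z²] = (0)²(0.375) + (3)²(0.125) + (6)²(0.125) + (8)²(0.125) + (9)²(0.25) = 33.875
Var(Z) = E[Z²] − (E[Z])² = 33.875 − (4.375)² = 14.734375

14.734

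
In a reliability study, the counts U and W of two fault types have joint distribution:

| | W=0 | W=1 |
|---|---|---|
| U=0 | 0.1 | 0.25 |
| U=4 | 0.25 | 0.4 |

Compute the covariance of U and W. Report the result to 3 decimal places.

-0.090

E[U] = 2.6,  E[W] = 0.65
E[UW] = 1.6
Cov(U,W) = E[UW] − E[U]E[W] = 1.6 − (2.6)(0.65) = -0.09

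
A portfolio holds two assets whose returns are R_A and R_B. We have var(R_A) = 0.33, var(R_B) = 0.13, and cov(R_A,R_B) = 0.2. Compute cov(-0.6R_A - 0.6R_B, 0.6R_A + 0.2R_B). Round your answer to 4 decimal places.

-0.2304

cov(-0.6R_A - 0.6R_B, 0.6R_A + 0.2R_B) = (-0.6)(0.6)var(R_A) + (-0.6)(0.2)var(R_B) + [(-0.6)(0.2) + (-0.6)(0.6)]cov(R_A,R_B)
= -0.36·0.33 + -0.12·0.13 + -0.48·0.2 = -0.2304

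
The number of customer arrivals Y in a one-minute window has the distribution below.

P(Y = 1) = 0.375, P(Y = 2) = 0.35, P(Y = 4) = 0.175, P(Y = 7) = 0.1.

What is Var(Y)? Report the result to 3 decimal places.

E[Y] = (1)(0.375) + (2)(0.35) + (4)(0.175) + (7)(0.1) = 2.475
E[Y²] = (1)²(0.375) + (2)²(0.35) + (4)²(0.175) + (7)²(0.1) = 9.475
Var(Y) = E[Y²] − (E[Y])² = 9.475 − (2.475)² = 3.349375

3.349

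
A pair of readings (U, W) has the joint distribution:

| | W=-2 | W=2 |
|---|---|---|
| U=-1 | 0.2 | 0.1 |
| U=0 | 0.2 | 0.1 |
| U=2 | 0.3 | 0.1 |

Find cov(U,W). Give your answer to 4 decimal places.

E[U] = 0.5,  E[W] = -0.8
E[UW] = -0.6
cov(U,W) = E[UW] − E[U]E[W] = -0.6 − (0.5)(-0.8) = -0.2

-0.2000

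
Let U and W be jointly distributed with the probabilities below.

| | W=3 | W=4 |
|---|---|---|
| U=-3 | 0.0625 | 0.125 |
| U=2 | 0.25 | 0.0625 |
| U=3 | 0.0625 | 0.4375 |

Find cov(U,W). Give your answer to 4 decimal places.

0.0859

E[U] = 1.5625,  E[W] = 3.625
E[UW] = 5.75
cov(U,W) = E[UW] − E[U]E[W] = 5.75 − (1.5625)(3.625) = 0.0859375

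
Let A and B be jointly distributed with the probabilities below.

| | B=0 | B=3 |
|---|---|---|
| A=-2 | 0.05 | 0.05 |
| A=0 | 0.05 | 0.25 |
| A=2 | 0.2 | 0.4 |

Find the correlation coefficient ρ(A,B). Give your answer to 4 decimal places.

E[A] = 1,  E[B] = 2.1
E[AB] = 2.1
Cov(A,B) = E[AB] − E[A]E[B] = 2.1 − (1)(2.1) = 0
Var(A) = 1.8,  Var(B) = 1.89
ρ = 0 / √(1.8·1.89) ≈ 0.0000

0.0000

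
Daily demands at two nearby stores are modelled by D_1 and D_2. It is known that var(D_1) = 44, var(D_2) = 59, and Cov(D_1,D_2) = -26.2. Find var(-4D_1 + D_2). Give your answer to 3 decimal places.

var(-4D_1 + D_2) = (-4)²·var(D_1) + (1)²·var(D_2) + 2·(-4)·(1)·Cov(D_1,D_2)
= 16·44 + 1·59 + -8·-26.2 = 972.6

972.600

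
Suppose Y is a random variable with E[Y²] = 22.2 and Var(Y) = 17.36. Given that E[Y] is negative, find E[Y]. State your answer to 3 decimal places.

-2.200

(E[Y])² = E[Y²] − Var(Y) = 22.2 − 17.36 = 4.84
E[Y] = −√4.84 = -2.2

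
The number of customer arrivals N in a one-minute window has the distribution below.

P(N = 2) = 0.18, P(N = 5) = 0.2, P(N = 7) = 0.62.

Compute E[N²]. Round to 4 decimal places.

E[N²] = (2)²(0.18) + (5)²(0.2) + (7)²(0.62) = 36.1

36.1000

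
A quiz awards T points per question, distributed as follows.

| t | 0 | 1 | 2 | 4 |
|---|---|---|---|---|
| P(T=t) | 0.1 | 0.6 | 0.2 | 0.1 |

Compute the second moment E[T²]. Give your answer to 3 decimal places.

E[T²] = (0)²(0.1) + (1)²(0.6) + (2)²(0.2) + (4)²(0.1) = 3

3.000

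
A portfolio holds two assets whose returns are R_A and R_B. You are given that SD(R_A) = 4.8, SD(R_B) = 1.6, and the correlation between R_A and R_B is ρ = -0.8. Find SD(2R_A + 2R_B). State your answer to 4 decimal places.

V(R_A) = (4.8)² = 23.04;  V(R_B) = (1.6)² = 2.56
cov(R_A,R_B) = ρ·SD(R_A)·SD(R_B) = -0.8·4.8·1.6 = -6.144
V(2R_A + 2R_B) = (2)²·V(R_A) + (2)²·V(R_B) + 2·(2)·(2)·cov(R_A,R_B)
= 4·23.04 + 4·2.56 + 8·-6.144 = 53.248
SD(2R_A + 2R_B) = √53.248 ≈ 7.2971

7.2971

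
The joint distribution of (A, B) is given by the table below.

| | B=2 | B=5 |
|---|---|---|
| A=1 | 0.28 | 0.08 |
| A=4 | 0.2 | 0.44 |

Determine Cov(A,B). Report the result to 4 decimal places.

E[A] = 2.92,  E[B] = 3.56
E[AB] = 11.36
Cov(A,B) = E[AB] − E[A]E[B] = 11.36 − (2.92)(3.56) = 0.9648

0.9648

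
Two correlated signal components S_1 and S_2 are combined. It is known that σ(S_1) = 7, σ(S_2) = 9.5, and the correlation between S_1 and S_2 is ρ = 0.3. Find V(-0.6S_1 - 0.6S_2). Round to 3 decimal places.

V(S_1) = (7)² = 49;  V(S_2) = (9.5)² = 90.25
cov(S_1,S_2) = ρ·σ(S_1)·σ(S_2) = 0.3·7·9.5 = 19.95
V(-0.6S_1 - 0.6S_2) = (-0.6)²·V(S_1) + (-0.6)²·V(S_2) + 2·(-0.6)·(-0.6)·cov(S_1,S_2)
= 0.36·49 + 0.36·90.25 + 0.72·19.95 = 64.494

64.494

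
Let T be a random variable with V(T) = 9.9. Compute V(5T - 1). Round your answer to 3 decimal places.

247.500

V(5T - 1) = (5)²·V(T) = 25·9.9 = 247.5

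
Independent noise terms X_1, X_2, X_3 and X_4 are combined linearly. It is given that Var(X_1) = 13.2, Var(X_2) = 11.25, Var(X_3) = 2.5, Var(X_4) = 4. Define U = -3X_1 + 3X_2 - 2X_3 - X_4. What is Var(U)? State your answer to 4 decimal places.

234.0500

By independence, Var(U) = (-3)²Var(X_1) + (3)²Var(X_2) + (-2)²Var(X_3) + (-1)²Var(X_4)
= (-3)²·13.2 + (3)²·11.25 + (-2)²·2.5 + (-1)²·4 = 234.05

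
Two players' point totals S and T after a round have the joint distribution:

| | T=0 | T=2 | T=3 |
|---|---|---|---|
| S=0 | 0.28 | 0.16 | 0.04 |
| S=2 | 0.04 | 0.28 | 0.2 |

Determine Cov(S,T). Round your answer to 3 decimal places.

E[S] = 1.04,  E[T] = 1.6
E[ST] = 2.32
Cov(S,T) = E[ST] − E[S]E[T] = 2.32 − (1.04)(1.6) = 0.656

0.656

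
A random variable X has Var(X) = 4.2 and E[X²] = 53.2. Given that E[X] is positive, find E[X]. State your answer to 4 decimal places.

7.0000

(E[X])² = E[X²] − Var(X) = 53.2 − 4.2 = 49
E[X] = √49 = 7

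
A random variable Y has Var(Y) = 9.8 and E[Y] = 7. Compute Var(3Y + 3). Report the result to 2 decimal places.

88.20

Var(3Y + 3) = (3)²·Var(Y) = 9·9.8 = 88.2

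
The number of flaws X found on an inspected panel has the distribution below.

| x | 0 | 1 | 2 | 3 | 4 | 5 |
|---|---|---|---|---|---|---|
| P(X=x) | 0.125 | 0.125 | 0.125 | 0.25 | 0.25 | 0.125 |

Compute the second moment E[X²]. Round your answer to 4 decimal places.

10.0000

E[X²] = (0)²(0.125) + (1)²(0.125) + (2)²(0.125) + (3)²(0.25) + (4)²(0.25) + (5)²(0.125) = 10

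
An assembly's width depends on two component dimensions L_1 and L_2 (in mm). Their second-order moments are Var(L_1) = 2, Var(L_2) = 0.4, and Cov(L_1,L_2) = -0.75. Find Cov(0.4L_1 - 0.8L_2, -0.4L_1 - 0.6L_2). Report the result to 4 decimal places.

Cov(0.4L_1 - 0.8L_2, -0.4L_1 - 0.6L_2) = (0.4)(-0.4)Var(L_1) + (-0.8)(-0.6)Var(L_2) + [(0.4)(-0.6) + (-0.8)(-0.4)]Cov(L_1,L_2)
= -0.16·2 + 0.48·0.4 + 0.08·-0.75 = -0.188

-0.1880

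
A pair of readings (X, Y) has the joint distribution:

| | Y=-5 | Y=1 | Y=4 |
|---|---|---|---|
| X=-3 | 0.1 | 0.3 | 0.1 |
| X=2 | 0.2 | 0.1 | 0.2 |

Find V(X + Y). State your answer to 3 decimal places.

17.440

E[X] = -0.5,  E[Y] = 0.1,  E[XY] = -0.8
V(X) = 6.5 − (-0.5)² = 6.25;  V(Y) = 12.7 − (0.1)² = 12.69
cov(X,Y) = -0.8 − (-0.5)(0.1) = -0.75
V(X + Y) = (1)²·6.25 + (1)²·12.69 + 2·(1)·(1)·-0.75 = 17.44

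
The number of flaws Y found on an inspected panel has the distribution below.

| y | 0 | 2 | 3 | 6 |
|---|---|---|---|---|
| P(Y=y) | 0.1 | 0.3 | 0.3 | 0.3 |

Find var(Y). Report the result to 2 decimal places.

3.81

E[Y] = (0)(0.1) + (2)(0.3) + (3)(0.3) + (6)(0.3) = 3.3
E[Y²] = (0)²(0.1) + (2)²(0.3) + (3)²(0.3) + (6)²(0.3) = 14.7
var(Y) = E[Y²] − (E[Y])² = 14.7 − (3.3)² = 3.81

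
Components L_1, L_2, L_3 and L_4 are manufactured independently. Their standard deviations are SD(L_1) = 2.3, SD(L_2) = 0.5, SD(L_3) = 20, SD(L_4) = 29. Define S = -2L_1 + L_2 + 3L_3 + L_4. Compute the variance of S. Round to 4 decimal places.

Var(L_1) = 5.29, Var(L_2) = 0.25, Var(L_3) = 400, Var(L_4) = 841
By independence, Var(S) = (-2)²Var(L_1) + (1)²Var(L_2) + (3)²Var(L_3) + (1)²Var(L_4)
= (-2)²·5.29 + (1)²·0.25 + (3)²·400 + (1)²·841 = 4462.41

4462.4100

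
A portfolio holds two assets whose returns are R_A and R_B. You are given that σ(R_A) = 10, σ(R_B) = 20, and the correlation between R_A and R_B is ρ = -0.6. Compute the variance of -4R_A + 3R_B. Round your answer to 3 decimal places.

var(R_A) = (10)² = 100;  var(R_B) = (20)² = 400
Cov(R_A,R_B) = ρ·σ(R_A)·σ(R_B) = -0.6·10·20 = -120
var(-4R_A + 3R_B) = (-4)²·var(R_A) + (3)²·var(R_B) + 2·(-4)·(3)·Cov(R_A,R_B)
= 16·100 + 9·400 + -24·-120 = 8080

8080.000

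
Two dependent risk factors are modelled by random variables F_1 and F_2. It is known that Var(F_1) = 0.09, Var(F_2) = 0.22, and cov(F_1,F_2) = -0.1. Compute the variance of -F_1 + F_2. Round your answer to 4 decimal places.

Var(-F_1 + F_2) = (-1)²·Var(F_1) + (1)²·Var(F_2) + 2·(-1)·(1)·cov(F_1,F_2)
= 1·0.09 + 1·0.22 + -2·-0.1 = 0.51

0.5100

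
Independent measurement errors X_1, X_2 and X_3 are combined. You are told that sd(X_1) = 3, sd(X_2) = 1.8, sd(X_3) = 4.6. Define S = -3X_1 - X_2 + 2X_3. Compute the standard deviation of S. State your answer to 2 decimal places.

Var(X_1) = 9, Var(X_2) = 3.24, Var(X_3) = 21.16
By independence, Var(S) = (-3)²Var(X_1) + (-1)²Var(X_2) + (2)²Var(X_3)
= (-3)²·9 + (-1)²·3.24 + (2)²·21.16 = 168.88
sd(S) = √168.88 ≈ 13.00

13.00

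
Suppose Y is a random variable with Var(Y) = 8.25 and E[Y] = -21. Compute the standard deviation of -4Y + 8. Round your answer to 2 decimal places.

Var(-4Y + 8) = (-4)²·8.25 = 132
sd(-4Y + 8) = √132 ≈ 11.49

11.49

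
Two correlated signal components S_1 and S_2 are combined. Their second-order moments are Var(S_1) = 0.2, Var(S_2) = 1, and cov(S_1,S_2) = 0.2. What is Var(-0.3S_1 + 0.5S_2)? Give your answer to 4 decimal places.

0.2080

Var(-0.3S_1 + 0.5S_2) = (-0.3)²·Var(S_1) + (0.5)²·Var(S_2) + 2·(-0.3)·(0.5)·cov(S_1,S_2)
= 0.09·0.2 + 0.25·1 + -0.3·0.2 = 0.208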